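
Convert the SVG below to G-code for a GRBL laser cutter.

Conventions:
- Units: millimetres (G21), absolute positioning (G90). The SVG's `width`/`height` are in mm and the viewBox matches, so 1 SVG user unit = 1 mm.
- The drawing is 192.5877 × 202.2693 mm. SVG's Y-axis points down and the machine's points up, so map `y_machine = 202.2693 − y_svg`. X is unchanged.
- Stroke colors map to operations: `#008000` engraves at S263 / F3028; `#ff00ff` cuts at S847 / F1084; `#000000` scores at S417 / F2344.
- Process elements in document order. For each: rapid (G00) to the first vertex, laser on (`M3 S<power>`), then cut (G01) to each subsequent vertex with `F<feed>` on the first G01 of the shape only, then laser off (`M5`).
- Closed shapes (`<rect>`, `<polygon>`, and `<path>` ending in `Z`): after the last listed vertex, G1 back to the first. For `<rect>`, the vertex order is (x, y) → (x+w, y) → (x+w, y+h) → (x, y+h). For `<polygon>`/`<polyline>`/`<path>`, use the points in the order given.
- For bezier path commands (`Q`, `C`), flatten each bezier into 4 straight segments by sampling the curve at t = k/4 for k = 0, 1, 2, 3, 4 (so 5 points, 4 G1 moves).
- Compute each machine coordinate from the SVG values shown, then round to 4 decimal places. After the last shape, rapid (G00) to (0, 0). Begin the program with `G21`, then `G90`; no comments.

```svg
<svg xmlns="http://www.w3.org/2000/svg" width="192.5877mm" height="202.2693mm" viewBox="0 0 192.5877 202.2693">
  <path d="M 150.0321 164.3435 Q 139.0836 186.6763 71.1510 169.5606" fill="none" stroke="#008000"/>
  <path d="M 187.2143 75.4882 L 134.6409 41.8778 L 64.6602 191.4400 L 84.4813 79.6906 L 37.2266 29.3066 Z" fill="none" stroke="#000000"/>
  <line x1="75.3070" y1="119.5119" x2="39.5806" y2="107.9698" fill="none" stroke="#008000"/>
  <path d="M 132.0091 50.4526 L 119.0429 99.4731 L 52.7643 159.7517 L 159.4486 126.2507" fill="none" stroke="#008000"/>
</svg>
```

G21
G90
G00 X150.0321 Y37.9258
M3 S263
G01 X140.9963 Y29.2249 F3028
G01 X124.8376 Y25.4551
G01 X101.5558 Y26.6164
G01 X71.1510 Y32.7087
M5
G00 X187.2143 Y126.7811
M3 S417
G01 X134.6409 Y160.3915 F2344
G01 X64.6602 Y10.8293
G01 X84.4813 Y122.5787
G01 X37.2266 Y172.9627
G01 X187.2143 Y126.7811
M5
G00 X75.3070 Y82.7574
M3 S263
G01 X39.5806 Y94.2995 F3028
M5
G00 X132.0091 Y151.8167
M3 S263
G01 X119.0429 Y102.7962 F3028
G01 X52.7643 Y42.5176
G01 X159.4486 Y76.0186
M5
G00 X0.0000 Y0.0000

1 u = 1 mm; y_m = 202.2693 − y.

[1] `<path>` quadratic bezier, #008000→engrave S263 F3028: (150.0321,37.9258) → (140.9963,29.2249) → (124.8376,25.4551) → (101.5558,26.6164) → (71.1510,32.7087)

[2] `<path>` closed polygon, #000000→score S417 F2344: (187.2143,126.7811) → (134.6409,160.3915) → (64.6602,10.8293) → (84.4813,122.5787) → (37.2266,172.9627) → (187.2143,126.7811) (closed)

[3] `<line>` line segment, #008000→engrave S263 F3028: (75.3070,82.7574) → (39.5806,94.2995)

[4] `<path>` open polyline, #008000→engrave S263 F3028: (132.0091,151.8167) → (119.0429,102.7962) → (52.7643,42.5176) → (159.4486,76.0186)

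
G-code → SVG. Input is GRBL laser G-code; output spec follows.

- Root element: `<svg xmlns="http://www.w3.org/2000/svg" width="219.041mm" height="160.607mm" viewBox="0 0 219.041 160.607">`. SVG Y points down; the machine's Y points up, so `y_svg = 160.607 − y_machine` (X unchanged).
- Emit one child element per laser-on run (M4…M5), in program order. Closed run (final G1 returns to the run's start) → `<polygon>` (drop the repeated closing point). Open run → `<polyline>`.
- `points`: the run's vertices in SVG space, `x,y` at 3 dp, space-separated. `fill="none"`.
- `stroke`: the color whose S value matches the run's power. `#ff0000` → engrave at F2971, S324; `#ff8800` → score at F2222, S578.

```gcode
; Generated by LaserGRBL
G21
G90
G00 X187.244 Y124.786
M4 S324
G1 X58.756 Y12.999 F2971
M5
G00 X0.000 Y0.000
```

<svg xmlns="http://www.w3.org/2000/svg" width="219.041mm" height="160.607mm" viewBox="0 0 219.041 160.607">
  <polyline points="187.244,35.821 58.756,147.608" fill="none" stroke="#ff0000"/>
</svg>

y_svg = 160.607 − y_m. Every run uses S324, so all elements get stroke `#ff0000` (engrave).

[1] open run; points: 187.244,35.821 58.756,147.608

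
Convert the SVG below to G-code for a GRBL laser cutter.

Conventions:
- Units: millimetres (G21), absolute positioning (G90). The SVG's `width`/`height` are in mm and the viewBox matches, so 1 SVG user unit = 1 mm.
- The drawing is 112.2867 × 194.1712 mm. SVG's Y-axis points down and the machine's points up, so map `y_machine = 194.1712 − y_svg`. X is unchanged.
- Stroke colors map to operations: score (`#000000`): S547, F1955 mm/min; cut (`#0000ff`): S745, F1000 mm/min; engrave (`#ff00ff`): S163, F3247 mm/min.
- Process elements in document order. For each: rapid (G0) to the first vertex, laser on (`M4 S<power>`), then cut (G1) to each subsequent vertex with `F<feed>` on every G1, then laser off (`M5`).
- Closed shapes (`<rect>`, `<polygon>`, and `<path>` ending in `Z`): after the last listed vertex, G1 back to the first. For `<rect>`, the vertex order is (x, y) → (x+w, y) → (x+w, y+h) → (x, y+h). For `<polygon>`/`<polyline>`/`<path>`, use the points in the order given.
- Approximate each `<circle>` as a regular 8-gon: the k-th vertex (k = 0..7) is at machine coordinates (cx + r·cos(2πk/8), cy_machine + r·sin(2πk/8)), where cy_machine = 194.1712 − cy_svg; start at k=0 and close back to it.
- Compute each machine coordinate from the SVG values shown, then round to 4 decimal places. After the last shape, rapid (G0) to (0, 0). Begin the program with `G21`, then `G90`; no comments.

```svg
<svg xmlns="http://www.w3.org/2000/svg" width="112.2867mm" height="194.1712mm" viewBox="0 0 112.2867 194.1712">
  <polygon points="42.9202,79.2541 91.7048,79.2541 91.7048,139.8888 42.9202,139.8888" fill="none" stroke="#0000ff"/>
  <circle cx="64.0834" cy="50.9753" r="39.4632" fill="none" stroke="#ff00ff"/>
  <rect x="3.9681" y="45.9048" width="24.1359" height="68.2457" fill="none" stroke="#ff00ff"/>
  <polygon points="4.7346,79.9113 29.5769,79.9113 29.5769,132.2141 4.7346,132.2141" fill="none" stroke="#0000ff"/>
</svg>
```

G21
G90
G0 X42.9202 Y114.9171
M4 S745
G1 X91.7048 Y114.9171 F1000
G1 X91.7048 Y54.2824 F1000
G1 X42.9202 Y54.2824 F1000
G1 X42.9202 Y114.9171 F1000
M5
G0 X103.5466 Y143.1959
M4 S163
G1 X91.9881 Y171.1006 F3247
G1 X64.0834 Y182.6591 F3247
G1 X36.1787 Y171.1006 F3247
G1 X24.6202 Y143.1959 F3247
G1 X36.1787 Y115.2912 F3247
G1 X64.0834 Y103.7327 F3247
G1 X91.9881 Y115.2912 F3247
G1 X103.5466 Y143.1959 F3247
M5
G0 X3.9681 Y148.2664
M4 S163
G1 X28.1040 Y148.2664 F3247
G1 X28.1040 Y80.0207 F3247
G1 X3.9681 Y80.0207 F3247
G1 X3.9681 Y148.2664 F3247
M5
G0 X4.7346 Y114.2599
M4 S745
G1 X29.5769 Y114.2599 F1000
G1 X29.5769 Y61.9571 F1000
G1 X4.7346 Y61.9571 F1000
G1 X4.7346 Y114.2599 F1000
M5
G0 X0.0000 Y0.0000

1 u = 1 mm; y_m = 194.1712 − y.

[1] `<polygon>` rectangle, #0000ff→cut S745 F1000: (42.9202,114.9171) → (91.7048,114.9171) → (91.7048,54.2824) → (42.9202,54.2824) → (42.9202,114.9171) (closed)

[2] `<circle>` circle, #ff00ff→engrave S163 F3247: (103.5466,143.1959) → (91.9881,171.1006) → (64.0834,182.6591) → (36.1787,171.1006) → (24.6202,143.1959) → (36.1787,115.2912) → (64.0834,103.7327) → (91.9881,115.2912) → (103.5466,143.1959) (closed)

[3] `<rect>` rectangle, #ff00ff→engrave S163 F3247: (3.9681,148.2664) → (28.1040,148.2664) → (28.1040,80.0207) → (3.9681,80.0207) → (3.9681,148.2664) (closed)

[4] `<polygon>` rectangle, #0000ff→cut S745 F1000: (4.7346,114.2599) → (29.5769,114.2599) → (29.5769,61.9571) → (4.7346,61.9571) → (4.7346,114.2599) (closed)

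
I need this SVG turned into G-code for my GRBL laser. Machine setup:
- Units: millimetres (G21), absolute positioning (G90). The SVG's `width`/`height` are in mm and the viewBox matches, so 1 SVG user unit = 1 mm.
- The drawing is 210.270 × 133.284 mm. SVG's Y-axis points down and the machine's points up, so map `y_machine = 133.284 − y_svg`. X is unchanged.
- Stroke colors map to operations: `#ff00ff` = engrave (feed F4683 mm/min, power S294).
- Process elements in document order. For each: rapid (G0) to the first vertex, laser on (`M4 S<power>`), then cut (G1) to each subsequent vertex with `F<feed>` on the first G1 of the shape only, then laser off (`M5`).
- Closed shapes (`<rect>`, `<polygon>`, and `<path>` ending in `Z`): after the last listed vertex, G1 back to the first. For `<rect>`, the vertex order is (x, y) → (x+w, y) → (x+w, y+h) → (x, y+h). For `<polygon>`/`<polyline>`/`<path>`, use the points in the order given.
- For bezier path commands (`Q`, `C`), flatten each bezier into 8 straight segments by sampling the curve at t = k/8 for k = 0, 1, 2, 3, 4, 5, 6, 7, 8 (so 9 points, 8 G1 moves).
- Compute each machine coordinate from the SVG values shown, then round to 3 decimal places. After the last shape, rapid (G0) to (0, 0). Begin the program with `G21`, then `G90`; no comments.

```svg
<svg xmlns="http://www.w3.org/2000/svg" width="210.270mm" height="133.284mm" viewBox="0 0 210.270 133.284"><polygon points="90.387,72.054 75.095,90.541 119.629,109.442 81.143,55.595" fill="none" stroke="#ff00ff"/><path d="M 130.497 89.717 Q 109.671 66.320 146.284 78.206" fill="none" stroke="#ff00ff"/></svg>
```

G21
G90
G0 X90.387 Y61.230
M4 S294
G1 X75.095 Y42.743 F4683
G1 X119.629 Y23.842
G1 X81.143 Y77.689
G1 X90.387 Y61.230
M5
G0 X130.497 Y43.567
M4 S294
G1 X126.188 Y48.865 F4683
G1 X123.674 Y53.060
G1 X122.955 Y56.153
G1 X124.031 Y58.143
G1 X126.902 Y59.031
G1 X131.567 Y58.816
G1 X138.028 Y57.498
G1 X146.284 Y55.078
M5
G0 X0.000 Y0.000

Since the viewBox matches the mm dimensions, user units are millimetres directly. The only transform is the Y-flip y_m = 133.284 − y_svg.

Shape 1 is a closed polygon drawn with `<polygon>`. Its stroke #ff00ff means engrave at S294, F4683. After flipping Y the toolpath is (90.387,61.230) → (75.095,42.743) → (119.629,23.842) → (81.143,77.689) → (90.387,61.230), returning to the start.

Shape 2 is a quadratic bezier drawn with `<path>`. Its stroke #ff00ff means engrave at S294, F4683. After flipping Y the toolpath is (130.497,43.567) → (126.188,48.865) → (123.674,53.060) → (122.955,56.153) → (124.031,58.143) → (126.902,59.031) → (131.567,58.816) → (138.028,57.498) → (146.284,55.078).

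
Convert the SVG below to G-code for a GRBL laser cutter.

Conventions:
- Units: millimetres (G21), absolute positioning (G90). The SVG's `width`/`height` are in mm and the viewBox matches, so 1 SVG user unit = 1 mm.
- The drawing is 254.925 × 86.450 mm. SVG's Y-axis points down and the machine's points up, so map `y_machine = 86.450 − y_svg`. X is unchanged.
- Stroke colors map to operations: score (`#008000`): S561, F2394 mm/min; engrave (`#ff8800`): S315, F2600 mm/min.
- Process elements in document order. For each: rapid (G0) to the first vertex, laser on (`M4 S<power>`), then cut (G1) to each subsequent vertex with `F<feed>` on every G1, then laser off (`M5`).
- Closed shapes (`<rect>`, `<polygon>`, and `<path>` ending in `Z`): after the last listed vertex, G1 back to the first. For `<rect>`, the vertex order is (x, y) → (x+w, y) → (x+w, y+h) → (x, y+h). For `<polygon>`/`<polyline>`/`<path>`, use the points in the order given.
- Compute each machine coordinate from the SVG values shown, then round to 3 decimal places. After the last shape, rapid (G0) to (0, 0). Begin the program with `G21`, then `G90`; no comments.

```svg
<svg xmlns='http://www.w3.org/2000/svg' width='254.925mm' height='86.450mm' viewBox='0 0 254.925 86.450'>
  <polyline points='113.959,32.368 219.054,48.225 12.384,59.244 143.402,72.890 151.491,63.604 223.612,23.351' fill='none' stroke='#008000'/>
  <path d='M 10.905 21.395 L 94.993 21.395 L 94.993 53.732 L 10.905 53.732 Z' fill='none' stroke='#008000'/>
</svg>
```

G21
G90
G0 X113.959 Y54.082
M4 S561
G1 X219.054 Y38.225 F2394
G1 X12.384 Y27.206 F2394
G1 X143.402 Y13.560 F2394
G1 X151.491 Y22.846 F2394
G1 X223.612 Y63.099 F2394
M5
G0 X10.905 Y65.055
M4 S561
G1 X94.993 Y65.055 F2394
G1 X94.993 Y32.718 F2394
G1 X10.905 Y32.718 F2394
G1 X10.905 Y65.055 F2394
M5
G0 X0.000 Y0.000

viewBox `0 0 254.925 86.450` with mm width/height → 1 unit = 1 mm. Flip: y_m = 86.450 − y_svg.

**Shape 1** — `<polyline>` open polyline, stroke `#008000` → score (S561, F2394). Machine vertices: (113.959,54.082) → (219.054,38.225) → (12.384,27.206) → (143.402,13.560) → (151.491,22.846) → (223.612,63.099). Open path.

**Shape 2** — `<path>` rectangle, stroke `#008000` → score (S561, F2394). Machine vertices: (10.905,65.055) → (94.993,65.055) → (94.993,32.718) → (10.905,32.718) → (10.905,65.055). Closed: final G1 returns to the first vertex.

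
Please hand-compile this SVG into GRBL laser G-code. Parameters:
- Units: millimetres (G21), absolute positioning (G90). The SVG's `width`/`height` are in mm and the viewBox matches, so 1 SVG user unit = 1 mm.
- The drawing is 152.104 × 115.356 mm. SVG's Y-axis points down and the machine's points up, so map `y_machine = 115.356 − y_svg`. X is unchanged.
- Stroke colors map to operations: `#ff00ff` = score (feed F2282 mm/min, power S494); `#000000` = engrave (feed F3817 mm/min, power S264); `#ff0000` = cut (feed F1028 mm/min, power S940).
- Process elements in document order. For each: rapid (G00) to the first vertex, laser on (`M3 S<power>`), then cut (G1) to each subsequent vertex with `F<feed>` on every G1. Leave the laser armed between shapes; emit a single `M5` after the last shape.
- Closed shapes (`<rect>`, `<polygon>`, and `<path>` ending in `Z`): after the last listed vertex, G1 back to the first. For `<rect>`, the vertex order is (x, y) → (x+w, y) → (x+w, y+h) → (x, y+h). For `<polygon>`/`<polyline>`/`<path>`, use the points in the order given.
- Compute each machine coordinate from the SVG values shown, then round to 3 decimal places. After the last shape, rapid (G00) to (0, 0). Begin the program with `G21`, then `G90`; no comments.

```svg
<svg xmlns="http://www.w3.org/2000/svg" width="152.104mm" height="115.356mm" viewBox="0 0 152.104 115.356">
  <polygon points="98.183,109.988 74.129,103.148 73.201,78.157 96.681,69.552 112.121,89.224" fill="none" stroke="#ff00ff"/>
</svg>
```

Since the viewBox matches the mm dimensions, user units are millimetres directly. The only transform is the Y-flip y_m = 115.356 − y_svg.

Shape 1 is a regular polygon drawn with `<polygon>`. Its stroke #ff00ff means score at S494, F2282. After flipping Y the toolpath is (98.183,5.368) → (74.129,12.208) → (73.201,37.199) → (96.681,45.804) → (112.121,26.132) → (98.183,5.368), returning to the start.

G21
G90
G00 X98.183 Y5.368
M3 S494
G1 X74.129 Y12.208 F2282
G1 X73.201 Y37.199 F2282
G1 X96.681 Y45.804 F2282
G1 X112.121 Y26.132 F2282
G1 X98.183 Y5.368 F2282
M5
G00 X0.000 Y0.000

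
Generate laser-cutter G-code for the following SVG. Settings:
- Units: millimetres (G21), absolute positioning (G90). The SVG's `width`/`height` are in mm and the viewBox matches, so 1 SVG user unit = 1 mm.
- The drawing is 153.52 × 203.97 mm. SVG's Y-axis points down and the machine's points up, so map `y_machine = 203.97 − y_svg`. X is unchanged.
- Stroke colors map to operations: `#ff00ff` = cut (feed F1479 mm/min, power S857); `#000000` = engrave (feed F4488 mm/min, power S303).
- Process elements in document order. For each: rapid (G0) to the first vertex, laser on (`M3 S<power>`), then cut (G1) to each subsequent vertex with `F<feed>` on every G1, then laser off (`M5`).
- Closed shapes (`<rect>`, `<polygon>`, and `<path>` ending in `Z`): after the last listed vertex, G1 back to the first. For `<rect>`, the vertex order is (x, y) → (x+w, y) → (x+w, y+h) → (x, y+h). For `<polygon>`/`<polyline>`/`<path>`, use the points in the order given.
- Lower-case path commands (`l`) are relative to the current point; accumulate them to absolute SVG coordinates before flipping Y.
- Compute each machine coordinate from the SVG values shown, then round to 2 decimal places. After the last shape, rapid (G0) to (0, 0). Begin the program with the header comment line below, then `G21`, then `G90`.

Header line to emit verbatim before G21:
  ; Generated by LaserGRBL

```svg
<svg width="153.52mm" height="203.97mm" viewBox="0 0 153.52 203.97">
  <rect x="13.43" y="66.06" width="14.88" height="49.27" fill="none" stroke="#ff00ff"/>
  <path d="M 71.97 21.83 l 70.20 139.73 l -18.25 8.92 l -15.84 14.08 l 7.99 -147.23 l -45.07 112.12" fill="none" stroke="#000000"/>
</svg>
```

Since the viewBox matches the mm dimensions, user units are millimetres directly. The only transform is the Y-flip y_m = 203.97 − y_svg.

Shape 1 is a rectangle drawn with `<rect>`. Its stroke #ff00ff means cut at S857, F1479. After flipping Y the toolpath is (13.43,137.91) → (28.31,137.91) → (28.31,88.64) → (13.43,88.64) → (13.43,137.91), returning to the start.

Shape 2 is a open polyline drawn with `<path>`. Its stroke #000000 means engrave at S303, F4488. After flipping Y the toolpath is (71.97,182.14) → (142.17,42.41) → (123.92,33.49) → (108.08,19.41) → (116.07,166.64) → (71.00,54.52).

; Generated by LaserGRBL
G21
G90
G0 X13.43 Y137.91
M3 S857
G1 X28.31 Y137.91 F1479
G1 X28.31 Y88.64 F1479
G1 X13.43 Y88.64 F1479
G1 X13.43 Y137.91 F1479
M5
G0 X71.97 Y182.14
M3 S303
G1 X142.17 Y42.41 F4488
G1 X123.92 Y33.49 F4488
G1 X108.08 Y19.41 F4488
G1 X116.07 Y166.64 F4488
G1 X71.00 Y54.52 F4488
M5
G0 X0.00 Y0.00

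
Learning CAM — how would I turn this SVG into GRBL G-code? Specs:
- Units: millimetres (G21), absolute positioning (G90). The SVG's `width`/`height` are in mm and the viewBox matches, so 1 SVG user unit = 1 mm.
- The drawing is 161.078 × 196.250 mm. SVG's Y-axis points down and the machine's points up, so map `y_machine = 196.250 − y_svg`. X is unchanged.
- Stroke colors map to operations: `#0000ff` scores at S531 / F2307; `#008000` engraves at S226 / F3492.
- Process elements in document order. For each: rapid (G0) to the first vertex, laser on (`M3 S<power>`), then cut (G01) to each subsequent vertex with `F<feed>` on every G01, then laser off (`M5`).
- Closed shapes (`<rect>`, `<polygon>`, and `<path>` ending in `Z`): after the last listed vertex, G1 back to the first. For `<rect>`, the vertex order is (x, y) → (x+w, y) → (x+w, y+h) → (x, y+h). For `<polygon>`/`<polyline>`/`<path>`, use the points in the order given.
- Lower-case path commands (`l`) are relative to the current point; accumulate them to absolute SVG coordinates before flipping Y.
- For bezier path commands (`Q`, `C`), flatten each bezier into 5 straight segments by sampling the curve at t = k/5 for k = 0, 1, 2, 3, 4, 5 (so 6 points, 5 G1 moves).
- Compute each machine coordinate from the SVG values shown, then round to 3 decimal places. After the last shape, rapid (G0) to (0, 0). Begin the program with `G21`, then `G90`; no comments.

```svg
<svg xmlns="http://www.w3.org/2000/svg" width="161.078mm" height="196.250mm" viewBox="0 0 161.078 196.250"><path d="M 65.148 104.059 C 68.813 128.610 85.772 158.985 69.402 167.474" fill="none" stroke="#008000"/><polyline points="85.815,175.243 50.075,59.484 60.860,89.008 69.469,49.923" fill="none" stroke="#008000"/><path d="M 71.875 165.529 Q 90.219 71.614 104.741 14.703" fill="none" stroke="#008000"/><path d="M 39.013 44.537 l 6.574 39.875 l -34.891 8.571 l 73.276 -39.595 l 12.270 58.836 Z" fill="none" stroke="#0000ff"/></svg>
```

viewBox `0 0 161.078 196.250` with mm width/height → 1 unit = 1 mm. Flip: y_m = 196.250 − y_svg.

**Shape 1** — `<path>` cubic bezier, stroke `#008000` → engrave (S226, F3492). Control points (SVG): P0=(65.148,104.059), P1=(68.813,128.610), P2=(85.772,158.985), P3=(69.402,167.474); sampled at t=k/5. Machine vertices: (65.148,92.191) → (68.569,76.983) → (72.943,61.708) → (76.032,47.695) → (75.598,36.274) → (69.402,28.776). Open path.

**Shape 2** — `<polyline>` open polyline, stroke `#008000` → engrave (S226, F3492). Machine vertices: (85.815,21.007) → (50.075,136.766) → (60.860,107.242) → (69.469,146.327). Open path.

**Shape 3** — `<path>` quadratic bezier, stroke `#008000` → engrave (S226, F3492). Control points (SVG): P0=(71.875,165.529), P1=(90.219,71.614), P2=(104.741,14.703); sampled at t=k/5. Machine vertices: (71.875,30.721) → (79.060,66.807) → (85.939,99.932) → (92.512,130.098) → (98.779,157.302) → (104.741,181.547). Open path.

**Shape 4** — `<path>` closed polygon, stroke `#0000ff` → score (S531, F2307). Machine vertices: (39.013,151.713) → (45.587,111.838) → (10.696,103.267) → (83.972,142.862) → (96.242,84.026) → (39.013,151.713). Closed: final G1 returns to the first vertex.

G21
G90
G0 X65.148 Y92.191
M3 S226
G01 X68.569 Y76.983 F3492
G01 X72.943 Y61.708 F3492
G01 X76.032 Y47.695 F3492
G01 X75.598 Y36.274 F3492
G01 X69.402 Y28.776 F3492
M5
G0 X85.815 Y21.007
M3 S226
G01 X50.075 Y136.766 F3492
G01 X60.860 Y107.242 F3492
G01 X69.469 Y146.327 F3492
M5
G0 X71.875 Y30.721
M3 S226
G01 X79.060 Y66.807 F3492
G01 X85.939 Y99.932 F3492
G01 X92.512 Y130.098 F3492
G01 X98.779 Y157.302 F3492
G01 X104.741 Y181.547 F3492
M5
G0 X39.013 Y151.713
M3 S531
G01 X45.587 Y111.838 F2307
G01 X10.696 Y103.267 F2307
G01 X83.972 Y142.862 F2307
G01 X96.242 Y84.026 F2307
G01 X39.013 Y151.713 F2307
M5
G0 X0.000 Y0.000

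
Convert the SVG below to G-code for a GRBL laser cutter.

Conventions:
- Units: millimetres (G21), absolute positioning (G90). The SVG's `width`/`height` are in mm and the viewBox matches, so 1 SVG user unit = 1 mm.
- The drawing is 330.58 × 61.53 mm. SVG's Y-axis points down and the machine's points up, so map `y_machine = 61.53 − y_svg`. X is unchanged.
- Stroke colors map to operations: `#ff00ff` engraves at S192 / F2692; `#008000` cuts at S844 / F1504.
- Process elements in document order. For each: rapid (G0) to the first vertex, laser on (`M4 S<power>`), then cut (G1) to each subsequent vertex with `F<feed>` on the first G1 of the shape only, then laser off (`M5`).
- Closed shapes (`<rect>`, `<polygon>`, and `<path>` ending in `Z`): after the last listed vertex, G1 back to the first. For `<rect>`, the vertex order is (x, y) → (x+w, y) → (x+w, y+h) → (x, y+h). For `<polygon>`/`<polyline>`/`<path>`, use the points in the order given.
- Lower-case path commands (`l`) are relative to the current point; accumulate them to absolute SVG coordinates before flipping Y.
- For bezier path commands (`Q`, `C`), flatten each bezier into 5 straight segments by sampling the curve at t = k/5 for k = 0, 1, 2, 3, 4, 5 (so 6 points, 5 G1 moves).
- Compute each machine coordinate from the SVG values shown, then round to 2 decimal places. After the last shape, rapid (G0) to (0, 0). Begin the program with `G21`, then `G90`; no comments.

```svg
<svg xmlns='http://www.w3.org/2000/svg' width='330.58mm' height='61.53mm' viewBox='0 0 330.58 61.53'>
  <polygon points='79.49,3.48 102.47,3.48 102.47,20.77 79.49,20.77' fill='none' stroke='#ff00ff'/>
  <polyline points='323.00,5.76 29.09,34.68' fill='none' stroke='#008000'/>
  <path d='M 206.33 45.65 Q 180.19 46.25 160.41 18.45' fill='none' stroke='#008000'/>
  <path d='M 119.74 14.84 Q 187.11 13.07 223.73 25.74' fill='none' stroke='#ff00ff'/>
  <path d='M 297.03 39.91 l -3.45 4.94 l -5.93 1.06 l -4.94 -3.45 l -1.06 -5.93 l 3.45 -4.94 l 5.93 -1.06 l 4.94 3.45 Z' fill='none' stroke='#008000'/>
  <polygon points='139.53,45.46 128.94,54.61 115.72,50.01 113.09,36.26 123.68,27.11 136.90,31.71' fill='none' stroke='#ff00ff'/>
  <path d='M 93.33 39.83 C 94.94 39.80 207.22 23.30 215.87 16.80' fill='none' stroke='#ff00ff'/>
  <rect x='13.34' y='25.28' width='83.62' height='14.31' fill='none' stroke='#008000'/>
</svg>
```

G21
G90
G0 X79.49 Y58.05
M4 S192
G1 X102.47 Y58.05 F2692
G1 X102.47 Y40.76
G1 X79.49 Y40.76
G1 X79.49 Y58.05
M5
G0 X323.00 Y55.77
M4 S844
G1 X29.09 Y26.85 F1504
M5
G0 X206.33 Y15.88
M4 S844
G1 X196.13 Y16.78 F1504
G1 X186.44 Y19.94
G1 X177.25 Y25.38
G1 X168.58 Y33.10
G1 X160.41 Y43.08
M5
G0 X119.74 Y46.69
M4 S192
G1 X145.46 Y46.82 F2692
G1 X168.72 Y45.80
G1 X189.51 Y43.62
G1 X207.85 Y40.28
G1 X223.73 Y35.79
M5
G0 X297.03 Y21.62
M4 S844
G1 X293.58 Y16.68 F1504
G1 X287.65 Y15.62
G1 X282.71 Y19.07
G1 X281.65 Y25.00
G1 X285.10 Y29.94
G1 X291.03 Y31.00
G1 X295.97 Y27.55
G1 X297.03 Y21.62
M5
G0 X139.53 Y16.07
M4 S192
G1 X128.94 Y6.92 F2692
G1 X115.72 Y11.52
G1 X113.09 Y25.27
G1 X123.68 Y34.42
G1 X136.90 Y29.82
G1 X139.53 Y16.07
M5
G0 X93.33 Y21.70
M4 S192
G1 X105.86 Y23.48 F2692
G1 X134.67 Y27.95
G1 X169.46 Y33.82
G1 X199.96 Y39.84
G1 X215.87 Y44.73
M5
G0 X13.34 Y36.25
M4 S844
G1 X96.96 Y36.25 F1504
G1 X96.96 Y21.94
G1 X13.34 Y21.94
G1 X13.34 Y36.25
M5
G0 X0.00 Y0.00

Since the viewBox matches the mm dimensions, user units are millimetres directly. The only transform is the Y-flip y_m = 61.53 − y_svg.

Shape 1 is a rectangle drawn with `<polygon>`. Its stroke #ff00ff means engrave at S192, F2692. After flipping Y the toolpath is (79.49,58.05) → (102.47,58.05) → (102.47,40.76) → (79.49,40.76) → (79.49,58.05), returning to the start.

Shape 2 is a line segment drawn with `<polyline>`. Its stroke #008000 means cut at S844, F1504. After flipping Y the toolpath is (323.00,55.77) → (29.09,26.85).

Shape 3 is a quadratic bezier drawn with `<path>`. Its stroke #008000 means cut at S844, F1504. After flipping Y the toolpath is (206.33,15.88) → (196.13,16.78) → (186.44,19.94) → (177.25,25.38) → (168.58,33.10) → (160.41,43.08).

Shape 4 is a quadratic bezier drawn with `<path>`. Its stroke #ff00ff means engrave at S192, F2692. After flipping Y the toolpath is (119.74,46.69) → (145.46,46.82) → (168.72,45.80) → (189.51,43.62) → (207.85,40.28) → (223.73,35.79).

Shape 5 is a regular polygon drawn with `<path>`. Its stroke #008000 means cut at S844, F1504. After flipping Y the toolpath is (297.03,21.62) → (293.58,16.68) → (287.65,15.62) → (282.71,19.07) → (281.65,25.00) → (285.10,29.94) → (291.03,31.00) → (295.97,27.55) → (297.03,21.62), returning to the start.

Shape 6 is a regular polygon drawn with `<polygon>`. Its stroke #ff00ff means engrave at S192, F2692. After flipping Y the toolpath is (139.53,16.07) → (128.94,6.92) → (115.72,11.52) → (113.09,25.27) → (123.68,34.42) → (136.90,29.82) → (139.53,16.07), returning to the start.

Shape 7 is a cubic bezier drawn with `<path>`. Its stroke #ff00ff means engrave at S192, F2692. After flipping Y the toolpath is (93.33,21.70) → (105.86,23.48) → (134.67,27.95) → (169.46,33.82) → (199.96,39.84) → (215.87,44.73).

Shape 8 is a rectangle drawn with `<rect>`. Its stroke #008000 means cut at S844, F1504. After flipping Y the toolpath is (13.34,36.25) → (96.96,36.25) → (96.96,21.94) → (13.34,21.94) → (13.34,36.25), returning to the start.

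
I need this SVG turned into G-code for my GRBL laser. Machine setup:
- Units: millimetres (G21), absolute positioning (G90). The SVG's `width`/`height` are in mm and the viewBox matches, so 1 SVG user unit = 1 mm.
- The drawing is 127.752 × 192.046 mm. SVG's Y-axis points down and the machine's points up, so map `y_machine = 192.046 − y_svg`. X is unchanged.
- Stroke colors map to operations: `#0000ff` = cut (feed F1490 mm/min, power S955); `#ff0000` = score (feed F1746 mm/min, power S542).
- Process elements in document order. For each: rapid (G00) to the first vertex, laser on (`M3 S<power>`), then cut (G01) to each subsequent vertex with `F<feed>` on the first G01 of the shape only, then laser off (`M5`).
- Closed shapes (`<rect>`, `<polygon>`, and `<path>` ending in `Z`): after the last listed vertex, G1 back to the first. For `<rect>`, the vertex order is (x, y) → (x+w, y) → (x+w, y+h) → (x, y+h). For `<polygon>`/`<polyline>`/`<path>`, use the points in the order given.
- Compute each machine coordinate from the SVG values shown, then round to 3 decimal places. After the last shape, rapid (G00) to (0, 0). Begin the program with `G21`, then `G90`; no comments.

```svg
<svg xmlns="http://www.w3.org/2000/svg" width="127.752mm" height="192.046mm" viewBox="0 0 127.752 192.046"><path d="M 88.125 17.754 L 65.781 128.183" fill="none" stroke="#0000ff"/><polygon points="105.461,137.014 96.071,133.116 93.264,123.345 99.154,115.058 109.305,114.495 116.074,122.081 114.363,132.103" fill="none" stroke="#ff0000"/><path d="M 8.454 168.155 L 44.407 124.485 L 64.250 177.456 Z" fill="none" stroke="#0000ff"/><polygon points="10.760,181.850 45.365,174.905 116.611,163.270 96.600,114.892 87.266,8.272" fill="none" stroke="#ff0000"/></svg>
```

Since the viewBox matches the mm dimensions, user units are millimetres directly. The only transform is the Y-flip y_m = 192.046 − y_svg.

Shape 1 is a line segment drawn with `<path>`. Its stroke #0000ff means cut at S955, F1490. After flipping Y the toolpath is (88.125,174.292) → (65.781,63.863).

Shape 2 is a regular polygon drawn with `<polygon>`. Its stroke #ff0000 means score at S542, F1746. After flipping Y the toolpath is (105.461,55.032) → (96.071,58.930) → (93.264,68.701) → (99.154,76.988) → (109.305,77.551) → (116.074,69.965) → (114.363,59.943) → (105.461,55.032), returning to the start.

Shape 3 is a regular polygon drawn with `<path>`. Its stroke #0000ff means cut at S955, F1490. After flipping Y the toolpath is (8.454,23.891) → (44.407,67.561) → (64.250,14.590) → (8.454,23.891), returning to the start.

Shape 4 is a closed polygon drawn with `<polygon>`. Its stroke #ff0000 means score at S542, F1746. After flipping Y the toolpath is (10.760,10.196) → (45.365,17.141) → (116.611,28.776) → (96.600,77.154) → (87.266,183.774) → (10.760,10.196), returning to the start.

G21
G90
G00 X88.125 Y174.292
M3 S955
G01 X65.781 Y63.863 F1490
M5
G00 X105.461 Y55.032
M3 S542
G01 X96.071 Y58.930 F1746
G01 X93.264 Y68.701
G01 X99.154 Y76.988
G01 X109.305 Y77.551
G01 X116.074 Y69.965
G01 X114.363 Y59.943
G01 X105.461 Y55.032
M5
G00 X8.454 Y23.891
M3 S955
G01 X44.407 Y67.561 F1490
G01 X64.250 Y14.590
G01 X8.454 Y23.891
M5
G00 X10.760 Y10.196
M3 S542
G01 X45.365 Y17.141 F1746
G01 X116.611 Y28.776
G01 X96.600 Y77.154
G01 X87.266 Y183.774
G01 X10.760 Y10.196
M5
G00 X0.000 Y0.000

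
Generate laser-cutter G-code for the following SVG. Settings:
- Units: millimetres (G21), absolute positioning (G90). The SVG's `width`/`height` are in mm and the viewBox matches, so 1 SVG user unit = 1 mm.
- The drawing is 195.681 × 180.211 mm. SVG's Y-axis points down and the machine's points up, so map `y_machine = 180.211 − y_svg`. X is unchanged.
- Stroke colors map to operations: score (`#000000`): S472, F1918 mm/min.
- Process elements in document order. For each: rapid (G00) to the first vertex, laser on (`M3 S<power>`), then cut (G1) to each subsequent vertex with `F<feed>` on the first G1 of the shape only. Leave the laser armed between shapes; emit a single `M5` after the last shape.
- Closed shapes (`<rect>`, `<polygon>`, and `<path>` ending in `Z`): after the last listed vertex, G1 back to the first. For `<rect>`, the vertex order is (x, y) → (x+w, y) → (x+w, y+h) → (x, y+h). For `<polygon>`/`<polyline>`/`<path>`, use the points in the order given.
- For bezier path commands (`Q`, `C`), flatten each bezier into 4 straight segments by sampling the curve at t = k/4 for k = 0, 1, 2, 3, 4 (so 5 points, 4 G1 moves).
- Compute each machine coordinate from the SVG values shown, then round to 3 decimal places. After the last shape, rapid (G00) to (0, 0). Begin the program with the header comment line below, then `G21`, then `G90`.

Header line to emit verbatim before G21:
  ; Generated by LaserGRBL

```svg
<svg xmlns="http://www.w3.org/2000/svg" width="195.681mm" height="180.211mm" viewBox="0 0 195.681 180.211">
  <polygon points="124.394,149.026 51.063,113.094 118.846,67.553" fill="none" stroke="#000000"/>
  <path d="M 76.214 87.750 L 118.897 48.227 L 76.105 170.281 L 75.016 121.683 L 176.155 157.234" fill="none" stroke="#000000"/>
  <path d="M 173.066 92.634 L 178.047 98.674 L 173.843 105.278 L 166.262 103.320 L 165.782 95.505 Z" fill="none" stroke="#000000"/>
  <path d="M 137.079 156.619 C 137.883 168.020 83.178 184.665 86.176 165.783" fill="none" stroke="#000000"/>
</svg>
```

1 u = 1 mm; y_m = 180.211 − y.

[1] `<polygon>` regular polygon, #000000→score S472 F1918: (124.394,31.185) → (51.063,67.117) → (118.846,112.658) → (124.394,31.185) (closed)

[2] `<path>` open polyline, #000000→score S472 F1918: (76.214,92.461) → (118.897,131.984) → (76.105,9.930) → (75.016,58.528) → (176.155,22.977)

[3] `<path>` regular polygon, #000000→score S472 F1918: (173.066,87.577) → (178.047,81.537) → (173.843,74.933) → (166.262,76.891) → (165.782,84.706) → (173.066,87.577) (closed)

[4] `<path>` cubic bezier, #000000→score S472 F1918: (137.079,23.592) → (129.043,14.695) → (110.805,7.654) → (92.978,6.291) → (86.176,14.428)

; Generated by LaserGRBL
G21
G90
G00 X124.394 Y31.185
M3 S472
G1 X51.063 Y67.117 F1918
G1 X118.846 Y112.658
G1 X124.394 Y31.185
G00 X76.214 Y92.461
M3 S472
G1 X118.897 Y131.984 F1918
G1 X76.105 Y9.930
G1 X75.016 Y58.528
G1 X176.155 Y22.977
G00 X173.066 Y87.577
M3 S472
G1 X178.047 Y81.537 F1918
G1 X173.843 Y74.933
G1 X166.262 Y76.891
G1 X165.782 Y84.706
G1 X173.066 Y87.577
G00 X137.079 Y23.592
M3 S472
G1 X129.043 Y14.695 F1918
G1 X110.805 Y7.654
G1 X92.978 Y6.291
G1 X86.176 Y14.428
M5
G00 X0.000 Y0.000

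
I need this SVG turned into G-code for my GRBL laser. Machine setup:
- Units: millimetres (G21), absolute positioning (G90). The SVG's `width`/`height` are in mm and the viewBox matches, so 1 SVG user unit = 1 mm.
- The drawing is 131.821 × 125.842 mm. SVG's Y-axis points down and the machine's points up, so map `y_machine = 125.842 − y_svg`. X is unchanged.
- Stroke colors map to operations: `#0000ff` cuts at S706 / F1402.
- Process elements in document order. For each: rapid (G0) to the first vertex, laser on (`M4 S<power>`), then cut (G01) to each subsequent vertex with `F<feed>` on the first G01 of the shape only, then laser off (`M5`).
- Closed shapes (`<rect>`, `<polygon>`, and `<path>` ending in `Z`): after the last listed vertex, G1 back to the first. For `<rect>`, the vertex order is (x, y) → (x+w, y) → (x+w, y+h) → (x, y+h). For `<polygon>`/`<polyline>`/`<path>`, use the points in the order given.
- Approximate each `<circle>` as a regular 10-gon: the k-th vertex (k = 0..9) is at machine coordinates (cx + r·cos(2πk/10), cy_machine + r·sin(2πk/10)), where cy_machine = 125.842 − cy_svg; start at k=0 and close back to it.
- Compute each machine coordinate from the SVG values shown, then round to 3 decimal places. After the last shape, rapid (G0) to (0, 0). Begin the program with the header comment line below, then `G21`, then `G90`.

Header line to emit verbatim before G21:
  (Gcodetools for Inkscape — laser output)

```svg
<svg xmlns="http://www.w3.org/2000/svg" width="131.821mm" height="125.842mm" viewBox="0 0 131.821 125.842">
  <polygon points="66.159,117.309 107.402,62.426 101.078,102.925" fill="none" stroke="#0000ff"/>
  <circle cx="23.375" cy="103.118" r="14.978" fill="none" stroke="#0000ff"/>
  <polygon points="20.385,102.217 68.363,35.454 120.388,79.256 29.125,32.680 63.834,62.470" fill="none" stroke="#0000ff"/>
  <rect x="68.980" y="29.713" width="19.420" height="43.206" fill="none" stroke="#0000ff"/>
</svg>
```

1 u = 1 mm; y_m = 125.842 − y.

[1] `<polygon>` closed polygon, #0000ff→cut S706 F1402: (66.159,8.533) → (107.402,63.416) → (101.078,22.917) → (66.159,8.533) (closed)

[2] `<circle>` circle, #0000ff→cut S706 F1402: (38.353,22.724) → (35.492,31.528) → (28.003,36.969) → (18.747,36.969) → (11.258,31.528) → (8.397,22.724) → (11.258,13.920) → (18.747,8.479) → (28.003,8.479) → (35.492,13.920) → (38.353,22.724) (closed)

[3] `<polygon>` closed polygon, #0000ff→cut S706 F1402: (20.385,23.625) → (68.363,90.388) → (120.388,46.586) → (29.125,93.162) → (63.834,63.372) → (20.385,23.625) (closed)

[4] `<rect>` rectangle, #0000ff→cut S706 F1402: (68.980,96.129) → (88.400,96.129) → (88.400,52.923) → (68.980,52.923) → (68.980,96.129) (closed)

(Gcodetools for Inkscape — laser output)
G21
G90
G0 X66.159 Y8.533
M4 S706
G01 X107.402 Y63.416 F1402
G01 X101.078 Y22.917
G01 X66.159 Y8.533
M5
G0 X38.353 Y22.724
M4 S706
G01 X35.492 Y31.528 F1402
G01 X28.003 Y36.969
G01 X18.747 Y36.969
G01 X11.258 Y31.528
G01 X8.397 Y22.724
G01 X11.258 Y13.920
G01 X18.747 Y8.479
G01 X28.003 Y8.479
G01 X35.492 Y13.920
G01 X38.353 Y22.724
M5
G0 X20.385 Y23.625
M4 S706
G01 X68.363 Y90.388 F1402
G01 X120.388 Y46.586
G01 X29.125 Y93.162
G01 X63.834 Y63.372
G01 X20.385 Y23.625
M5
G0 X68.980 Y96.129
M4 S706
G01 X88.400 Y96.129 F1402
G01 X88.400 Y52.923
G01 X68.980 Y52.923
G01 X68.980 Y96.129
M5
G0 X0.000 Y0.000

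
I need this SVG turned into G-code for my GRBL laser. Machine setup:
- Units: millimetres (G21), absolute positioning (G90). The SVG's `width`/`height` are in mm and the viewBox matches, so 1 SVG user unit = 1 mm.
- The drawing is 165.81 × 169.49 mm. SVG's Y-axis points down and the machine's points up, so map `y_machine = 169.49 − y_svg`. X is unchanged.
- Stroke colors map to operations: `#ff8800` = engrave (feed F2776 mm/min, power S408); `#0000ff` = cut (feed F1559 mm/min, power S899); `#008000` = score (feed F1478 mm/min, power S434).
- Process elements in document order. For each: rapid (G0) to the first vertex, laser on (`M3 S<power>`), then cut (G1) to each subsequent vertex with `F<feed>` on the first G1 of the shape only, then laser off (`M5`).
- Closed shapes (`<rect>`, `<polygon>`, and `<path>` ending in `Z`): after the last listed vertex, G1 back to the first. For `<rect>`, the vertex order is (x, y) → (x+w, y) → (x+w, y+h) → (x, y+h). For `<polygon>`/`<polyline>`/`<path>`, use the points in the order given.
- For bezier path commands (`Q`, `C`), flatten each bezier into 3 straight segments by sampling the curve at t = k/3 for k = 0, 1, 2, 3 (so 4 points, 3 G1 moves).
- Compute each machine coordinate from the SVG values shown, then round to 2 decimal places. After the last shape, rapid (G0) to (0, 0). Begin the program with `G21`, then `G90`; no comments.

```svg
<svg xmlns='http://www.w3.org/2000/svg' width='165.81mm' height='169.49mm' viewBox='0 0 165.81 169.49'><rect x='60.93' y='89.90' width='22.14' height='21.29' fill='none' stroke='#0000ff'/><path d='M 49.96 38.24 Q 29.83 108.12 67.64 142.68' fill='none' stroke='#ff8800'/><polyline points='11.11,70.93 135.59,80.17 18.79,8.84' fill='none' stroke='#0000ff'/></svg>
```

G21
G90
G0 X60.93 Y79.59
M3 S899
G1 X83.07 Y79.59 F1559
G1 X83.07 Y58.30
G1 X60.93 Y58.30
G1 X60.93 Y79.59
M5
G0 X49.96 Y131.25
M3 S408
G1 X42.98 Y88.59 F2776
G1 X48.87 Y53.77
G1 X67.64 Y26.81
M5
G0 X11.11 Y98.56
M3 S899
G1 X135.59 Y89.32 F1559
G1 X18.79 Y160.65
M5
G0 X0.00 Y0.00

1 u = 1 mm; y_m = 169.49 − y.

[1] `<rect>` rectangle, #0000ff→cut S899 F1559: (60.93,79.59) → (83.07,79.59) → (83.07,58.30) → (60.93,58.30) → (60.93,79.59) (closed)

[2] `<path>` quadratic bezier, #ff8800→engrave S408 F2776: (49.96,131.25) → (42.98,88.59) → (48.87,53.77) → (67.64,26.81)

[3] `<polyline>` open polyline, #0000ff→cut S899 F1559: (11.11,98.56) → (135.59,89.32) → (18.79,160.65)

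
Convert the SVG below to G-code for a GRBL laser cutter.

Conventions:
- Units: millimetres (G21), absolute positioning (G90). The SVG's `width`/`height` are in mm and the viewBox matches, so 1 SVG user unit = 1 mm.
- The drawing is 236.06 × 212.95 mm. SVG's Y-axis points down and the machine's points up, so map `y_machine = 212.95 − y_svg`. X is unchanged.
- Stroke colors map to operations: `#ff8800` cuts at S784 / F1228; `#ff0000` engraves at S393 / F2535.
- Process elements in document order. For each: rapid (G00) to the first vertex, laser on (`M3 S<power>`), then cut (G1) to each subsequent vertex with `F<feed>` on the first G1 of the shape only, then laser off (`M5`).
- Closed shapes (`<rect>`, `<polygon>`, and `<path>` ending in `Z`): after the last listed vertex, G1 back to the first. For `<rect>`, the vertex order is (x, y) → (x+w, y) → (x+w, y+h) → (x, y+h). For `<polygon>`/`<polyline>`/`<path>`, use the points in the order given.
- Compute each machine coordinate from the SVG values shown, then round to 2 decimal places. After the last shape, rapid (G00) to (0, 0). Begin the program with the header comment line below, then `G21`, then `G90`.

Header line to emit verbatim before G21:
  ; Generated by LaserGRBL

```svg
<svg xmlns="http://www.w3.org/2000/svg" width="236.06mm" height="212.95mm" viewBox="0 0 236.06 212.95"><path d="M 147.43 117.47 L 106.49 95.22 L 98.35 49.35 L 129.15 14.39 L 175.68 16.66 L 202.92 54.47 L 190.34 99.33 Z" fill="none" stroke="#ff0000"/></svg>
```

Since the viewBox matches the mm dimensions, user units are millimetres directly. The only transform is the Y-flip y_m = 212.95 − y_svg.

Shape 1 is a regular polygon drawn with `<path>`. Its stroke #ff0000 means engrave at S393, F2535. After flipping Y the toolpath is (147.43,95.48) → (106.49,117.73) → (98.35,163.60) → (129.15,198.56) → (175.68,196.29) → (202.92,158.48) → (190.34,113.62) → (147.43,95.48), returning to the start.

; Generated by LaserGRBL
G21
G90
G00 X147.43 Y95.48
M3 S393
G1 X106.49 Y117.73 F2535
G1 X98.35 Y163.60
G1 X129.15 Y198.56
G1 X175.68 Y196.29
G1 X202.92 Y158.48
G1 X190.34 Y113.62
G1 X147.43 Y95.48
M5
G00 X0.00 Y0.00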